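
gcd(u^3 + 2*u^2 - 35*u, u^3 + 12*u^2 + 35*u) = u^2 + 7*u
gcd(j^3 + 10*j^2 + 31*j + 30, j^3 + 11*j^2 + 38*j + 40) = j^2 + 7*j + 10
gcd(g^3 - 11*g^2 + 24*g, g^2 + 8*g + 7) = 1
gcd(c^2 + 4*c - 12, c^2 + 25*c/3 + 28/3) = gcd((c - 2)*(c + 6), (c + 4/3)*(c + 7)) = 1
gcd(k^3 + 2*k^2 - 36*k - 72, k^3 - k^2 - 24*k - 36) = k^2 - 4*k - 12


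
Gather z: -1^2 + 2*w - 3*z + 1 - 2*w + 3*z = 0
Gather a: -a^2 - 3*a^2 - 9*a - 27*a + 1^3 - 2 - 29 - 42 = -4*a^2 - 36*a - 72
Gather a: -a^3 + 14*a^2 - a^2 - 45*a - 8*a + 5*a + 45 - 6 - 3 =-a^3 + 13*a^2 - 48*a + 36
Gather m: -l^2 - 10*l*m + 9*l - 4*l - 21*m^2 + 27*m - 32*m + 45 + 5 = -l^2 + 5*l - 21*m^2 + m*(-10*l - 5) + 50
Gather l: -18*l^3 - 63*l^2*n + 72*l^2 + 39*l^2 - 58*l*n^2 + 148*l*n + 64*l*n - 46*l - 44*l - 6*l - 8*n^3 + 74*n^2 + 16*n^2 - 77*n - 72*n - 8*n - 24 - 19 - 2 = -18*l^3 + l^2*(111 - 63*n) + l*(-58*n^2 + 212*n - 96) - 8*n^3 + 90*n^2 - 157*n - 45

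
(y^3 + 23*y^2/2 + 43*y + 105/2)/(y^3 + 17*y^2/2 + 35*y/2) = (y + 3)/y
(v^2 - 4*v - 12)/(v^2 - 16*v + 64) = (v^2 - 4*v - 12)/(v^2 - 16*v + 64)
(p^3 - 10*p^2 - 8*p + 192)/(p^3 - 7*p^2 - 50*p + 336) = (p + 4)/(p + 7)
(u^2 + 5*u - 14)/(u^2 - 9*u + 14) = (u + 7)/(u - 7)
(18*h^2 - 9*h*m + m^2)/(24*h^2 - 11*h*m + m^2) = (6*h - m)/(8*h - m)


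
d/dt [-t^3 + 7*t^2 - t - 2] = -3*t^2 + 14*t - 1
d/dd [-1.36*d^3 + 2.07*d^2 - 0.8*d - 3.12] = -4.08*d^2 + 4.14*d - 0.8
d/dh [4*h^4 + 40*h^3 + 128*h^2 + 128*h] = 16*h^3 + 120*h^2 + 256*h + 128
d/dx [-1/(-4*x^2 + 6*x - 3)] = 2*(3 - 4*x)/(4*x^2 - 6*x + 3)^2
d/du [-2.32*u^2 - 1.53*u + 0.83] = -4.64*u - 1.53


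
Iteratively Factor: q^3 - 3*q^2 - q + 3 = (q - 1)*(q^2 - 2*q - 3) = (q - 1)*(q + 1)*(q - 3)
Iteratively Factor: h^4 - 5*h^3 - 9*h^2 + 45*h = (h + 3)*(h^3 - 8*h^2 + 15*h) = h*(h + 3)*(h^2 - 8*h + 15) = h*(h - 3)*(h + 3)*(h - 5)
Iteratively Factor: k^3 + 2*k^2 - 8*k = (k - 2)*(k^2 + 4*k) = (k - 2)*(k + 4)*(k)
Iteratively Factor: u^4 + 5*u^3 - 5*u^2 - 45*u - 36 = (u + 3)*(u^3 + 2*u^2 - 11*u - 12) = (u + 3)*(u + 4)*(u^2 - 2*u - 3) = (u + 1)*(u + 3)*(u + 4)*(u - 3)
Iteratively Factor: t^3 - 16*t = (t)*(t^2 - 16) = t*(t - 4)*(t + 4)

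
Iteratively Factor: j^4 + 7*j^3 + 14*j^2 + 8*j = (j)*(j^3 + 7*j^2 + 14*j + 8) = j*(j + 4)*(j^2 + 3*j + 2) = j*(j + 1)*(j + 4)*(j + 2)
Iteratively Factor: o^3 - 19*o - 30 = (o - 5)*(o^2 + 5*o + 6) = (o - 5)*(o + 3)*(o + 2)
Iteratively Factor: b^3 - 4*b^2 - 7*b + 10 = (b - 1)*(b^2 - 3*b - 10) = (b - 5)*(b - 1)*(b + 2)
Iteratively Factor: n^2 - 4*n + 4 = (n - 2)*(n - 2)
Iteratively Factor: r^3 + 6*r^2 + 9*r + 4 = (r + 1)*(r^2 + 5*r + 4) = (r + 1)^2*(r + 4)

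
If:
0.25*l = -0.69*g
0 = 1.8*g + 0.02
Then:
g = -0.01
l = 0.03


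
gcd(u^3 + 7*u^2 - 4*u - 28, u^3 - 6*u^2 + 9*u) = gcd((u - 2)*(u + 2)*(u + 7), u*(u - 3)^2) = 1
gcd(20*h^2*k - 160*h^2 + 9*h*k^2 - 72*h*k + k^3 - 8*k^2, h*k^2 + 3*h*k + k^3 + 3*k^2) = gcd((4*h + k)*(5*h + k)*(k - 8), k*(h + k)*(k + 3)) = 1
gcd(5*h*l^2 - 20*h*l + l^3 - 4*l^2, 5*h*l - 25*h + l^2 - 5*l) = 5*h + l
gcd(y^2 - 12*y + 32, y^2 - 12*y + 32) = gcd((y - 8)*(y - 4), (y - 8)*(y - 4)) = y^2 - 12*y + 32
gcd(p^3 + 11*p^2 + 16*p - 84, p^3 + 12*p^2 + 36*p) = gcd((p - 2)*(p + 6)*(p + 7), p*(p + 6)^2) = p + 6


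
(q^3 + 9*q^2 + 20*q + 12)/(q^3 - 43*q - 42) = (q + 2)/(q - 7)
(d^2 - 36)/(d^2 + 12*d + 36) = (d - 6)/(d + 6)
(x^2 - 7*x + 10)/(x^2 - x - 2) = (x - 5)/(x + 1)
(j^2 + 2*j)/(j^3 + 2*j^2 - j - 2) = j/(j^2 - 1)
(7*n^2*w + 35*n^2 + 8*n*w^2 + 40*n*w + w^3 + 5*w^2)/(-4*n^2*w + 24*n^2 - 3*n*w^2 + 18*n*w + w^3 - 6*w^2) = (7*n*w + 35*n + w^2 + 5*w)/(-4*n*w + 24*n + w^2 - 6*w)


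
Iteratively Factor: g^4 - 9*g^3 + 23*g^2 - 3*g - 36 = (g - 3)*(g^3 - 6*g^2 + 5*g + 12) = (g - 3)^2*(g^2 - 3*g - 4) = (g - 3)^2*(g + 1)*(g - 4)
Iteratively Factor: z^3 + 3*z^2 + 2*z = (z + 2)*(z^2 + z) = (z + 1)*(z + 2)*(z)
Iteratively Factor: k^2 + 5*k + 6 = (k + 3)*(k + 2)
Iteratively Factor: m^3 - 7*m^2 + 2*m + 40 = (m + 2)*(m^2 - 9*m + 20) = (m - 4)*(m + 2)*(m - 5)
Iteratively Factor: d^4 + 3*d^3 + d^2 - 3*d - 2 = (d + 2)*(d^3 + d^2 - d - 1) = (d + 1)*(d + 2)*(d^2 - 1) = (d - 1)*(d + 1)*(d + 2)*(d + 1)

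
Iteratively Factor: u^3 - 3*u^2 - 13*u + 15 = (u + 3)*(u^2 - 6*u + 5) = (u - 5)*(u + 3)*(u - 1)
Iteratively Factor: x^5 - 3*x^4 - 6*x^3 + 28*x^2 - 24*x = (x - 2)*(x^4 - x^3 - 8*x^2 + 12*x) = (x - 2)*(x + 3)*(x^3 - 4*x^2 + 4*x) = (x - 2)^2*(x + 3)*(x^2 - 2*x) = (x - 2)^3*(x + 3)*(x)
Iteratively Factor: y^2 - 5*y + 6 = (y - 3)*(y - 2)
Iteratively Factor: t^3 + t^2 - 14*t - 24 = (t + 3)*(t^2 - 2*t - 8) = (t - 4)*(t + 3)*(t + 2)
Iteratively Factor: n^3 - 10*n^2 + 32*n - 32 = (n - 4)*(n^2 - 6*n + 8) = (n - 4)^2*(n - 2)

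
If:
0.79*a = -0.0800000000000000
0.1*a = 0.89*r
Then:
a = -0.10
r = -0.01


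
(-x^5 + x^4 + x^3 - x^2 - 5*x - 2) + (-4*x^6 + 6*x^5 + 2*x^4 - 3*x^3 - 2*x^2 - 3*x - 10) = -4*x^6 + 5*x^5 + 3*x^4 - 2*x^3 - 3*x^2 - 8*x - 12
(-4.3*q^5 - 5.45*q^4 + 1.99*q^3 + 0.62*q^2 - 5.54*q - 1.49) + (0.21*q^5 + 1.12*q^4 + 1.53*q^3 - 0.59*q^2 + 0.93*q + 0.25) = -4.09*q^5 - 4.33*q^4 + 3.52*q^3 + 0.03*q^2 - 4.61*q - 1.24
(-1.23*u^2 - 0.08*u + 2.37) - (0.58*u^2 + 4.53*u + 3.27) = -1.81*u^2 - 4.61*u - 0.9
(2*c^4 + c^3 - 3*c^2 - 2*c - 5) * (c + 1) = 2*c^5 + 3*c^4 - 2*c^3 - 5*c^2 - 7*c - 5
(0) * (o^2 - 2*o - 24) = 0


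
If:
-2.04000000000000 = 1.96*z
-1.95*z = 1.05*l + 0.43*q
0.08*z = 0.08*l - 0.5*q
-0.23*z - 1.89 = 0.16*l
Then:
No Solution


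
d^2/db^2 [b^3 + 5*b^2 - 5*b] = 6*b + 10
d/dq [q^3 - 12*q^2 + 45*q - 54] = 3*q^2 - 24*q + 45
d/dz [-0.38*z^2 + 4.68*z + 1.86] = 4.68 - 0.76*z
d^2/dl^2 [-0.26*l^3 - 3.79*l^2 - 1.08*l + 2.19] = -1.56*l - 7.58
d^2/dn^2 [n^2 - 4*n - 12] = 2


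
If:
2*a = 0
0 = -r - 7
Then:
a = 0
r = -7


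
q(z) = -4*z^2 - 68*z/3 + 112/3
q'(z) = -8*z - 68/3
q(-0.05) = 38.46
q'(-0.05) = -22.27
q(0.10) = 35.03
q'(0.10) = -23.47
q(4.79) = -163.02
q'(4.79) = -60.99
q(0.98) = 11.28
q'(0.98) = -30.51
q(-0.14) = 40.43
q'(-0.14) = -21.55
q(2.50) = -44.33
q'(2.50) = -42.67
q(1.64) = -10.60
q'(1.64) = -35.79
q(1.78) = -15.69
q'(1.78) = -36.91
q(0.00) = 37.33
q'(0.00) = -22.67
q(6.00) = -242.67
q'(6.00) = -70.67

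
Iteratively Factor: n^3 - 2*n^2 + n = (n - 1)*(n^2 - n) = (n - 1)^2*(n)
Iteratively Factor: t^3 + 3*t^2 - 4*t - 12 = (t - 2)*(t^2 + 5*t + 6) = (t - 2)*(t + 2)*(t + 3)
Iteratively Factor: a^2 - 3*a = (a)*(a - 3)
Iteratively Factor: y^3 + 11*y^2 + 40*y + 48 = (y + 4)*(y^2 + 7*y + 12) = (y + 4)^2*(y + 3)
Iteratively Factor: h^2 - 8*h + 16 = (h - 4)*(h - 4)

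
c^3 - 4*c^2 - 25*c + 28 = (c - 7)*(c - 1)*(c + 4)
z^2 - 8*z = z*(z - 8)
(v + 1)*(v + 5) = v^2 + 6*v + 5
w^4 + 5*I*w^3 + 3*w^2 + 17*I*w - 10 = (w - 2*I)*(w + I)^2*(w + 5*I)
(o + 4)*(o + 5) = o^2 + 9*o + 20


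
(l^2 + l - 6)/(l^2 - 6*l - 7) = (-l^2 - l + 6)/(-l^2 + 6*l + 7)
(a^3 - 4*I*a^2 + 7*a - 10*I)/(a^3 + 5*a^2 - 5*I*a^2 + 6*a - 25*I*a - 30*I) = (a^2 + I*a + 2)/(a^2 + 5*a + 6)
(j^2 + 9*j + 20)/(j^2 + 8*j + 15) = (j + 4)/(j + 3)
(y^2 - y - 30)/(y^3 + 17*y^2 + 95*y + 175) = (y - 6)/(y^2 + 12*y + 35)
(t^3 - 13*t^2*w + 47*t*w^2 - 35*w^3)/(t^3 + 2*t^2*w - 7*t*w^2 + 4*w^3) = (t^2 - 12*t*w + 35*w^2)/(t^2 + 3*t*w - 4*w^2)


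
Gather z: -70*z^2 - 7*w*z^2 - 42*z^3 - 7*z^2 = -42*z^3 + z^2*(-7*w - 77)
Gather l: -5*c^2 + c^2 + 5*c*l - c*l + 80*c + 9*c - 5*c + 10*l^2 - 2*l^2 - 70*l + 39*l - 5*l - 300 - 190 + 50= -4*c^2 + 84*c + 8*l^2 + l*(4*c - 36) - 440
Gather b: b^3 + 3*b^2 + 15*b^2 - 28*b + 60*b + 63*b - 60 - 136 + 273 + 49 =b^3 + 18*b^2 + 95*b + 126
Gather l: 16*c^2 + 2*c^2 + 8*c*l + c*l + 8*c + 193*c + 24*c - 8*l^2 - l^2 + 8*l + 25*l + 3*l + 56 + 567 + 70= 18*c^2 + 225*c - 9*l^2 + l*(9*c + 36) + 693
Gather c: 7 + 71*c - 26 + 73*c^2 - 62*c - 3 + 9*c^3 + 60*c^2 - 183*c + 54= 9*c^3 + 133*c^2 - 174*c + 32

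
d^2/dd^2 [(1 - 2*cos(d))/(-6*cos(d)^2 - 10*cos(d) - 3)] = 2*(-81*(1 - cos(2*d))^2*cos(d) + 33*(1 - cos(2*d))^2 - 183*cos(d)/2 + 100*cos(2*d) - 9*cos(3*d)/2 + 18*cos(5*d) - 174)/(10*cos(d) + 3*cos(2*d) + 6)^3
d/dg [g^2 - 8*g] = 2*g - 8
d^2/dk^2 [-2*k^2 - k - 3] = -4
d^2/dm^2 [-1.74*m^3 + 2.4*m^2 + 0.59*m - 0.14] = 4.8 - 10.44*m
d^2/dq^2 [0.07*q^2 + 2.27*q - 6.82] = 0.140000000000000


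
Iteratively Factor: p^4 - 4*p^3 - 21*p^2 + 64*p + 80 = (p - 4)*(p^3 - 21*p - 20) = (p - 4)*(p + 4)*(p^2 - 4*p - 5) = (p - 5)*(p - 4)*(p + 4)*(p + 1)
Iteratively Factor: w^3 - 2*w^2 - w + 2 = (w - 2)*(w^2 - 1) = (w - 2)*(w + 1)*(w - 1)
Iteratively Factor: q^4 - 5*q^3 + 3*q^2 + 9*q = (q)*(q^3 - 5*q^2 + 3*q + 9) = q*(q + 1)*(q^2 - 6*q + 9) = q*(q - 3)*(q + 1)*(q - 3)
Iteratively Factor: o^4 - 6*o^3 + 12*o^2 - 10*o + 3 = (o - 1)*(o^3 - 5*o^2 + 7*o - 3) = (o - 1)^2*(o^2 - 4*o + 3) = (o - 3)*(o - 1)^2*(o - 1)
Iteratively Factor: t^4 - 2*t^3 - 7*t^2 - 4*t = (t - 4)*(t^3 + 2*t^2 + t) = t*(t - 4)*(t^2 + 2*t + 1) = t*(t - 4)*(t + 1)*(t + 1)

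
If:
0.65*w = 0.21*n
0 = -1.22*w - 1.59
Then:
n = -4.03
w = -1.30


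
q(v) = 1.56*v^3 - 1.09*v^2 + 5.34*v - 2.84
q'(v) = 4.68*v^2 - 2.18*v + 5.34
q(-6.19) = -447.65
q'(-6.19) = 198.15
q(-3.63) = -111.21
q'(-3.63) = 74.92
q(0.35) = -1.04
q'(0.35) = 5.15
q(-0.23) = -4.14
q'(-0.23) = 6.09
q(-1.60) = -20.56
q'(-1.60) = 20.81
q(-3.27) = -86.50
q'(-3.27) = 62.51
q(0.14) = -2.11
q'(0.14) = 5.13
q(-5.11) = -266.74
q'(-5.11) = 138.68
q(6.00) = 326.92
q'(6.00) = 160.74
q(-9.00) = -1276.43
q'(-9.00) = 404.04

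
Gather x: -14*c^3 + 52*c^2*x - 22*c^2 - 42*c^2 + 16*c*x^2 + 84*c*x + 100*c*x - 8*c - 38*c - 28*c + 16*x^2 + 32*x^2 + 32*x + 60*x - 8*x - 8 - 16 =-14*c^3 - 64*c^2 - 74*c + x^2*(16*c + 48) + x*(52*c^2 + 184*c + 84) - 24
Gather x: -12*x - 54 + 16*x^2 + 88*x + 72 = 16*x^2 + 76*x + 18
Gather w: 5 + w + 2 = w + 7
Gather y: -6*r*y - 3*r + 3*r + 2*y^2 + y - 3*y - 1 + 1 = 2*y^2 + y*(-6*r - 2)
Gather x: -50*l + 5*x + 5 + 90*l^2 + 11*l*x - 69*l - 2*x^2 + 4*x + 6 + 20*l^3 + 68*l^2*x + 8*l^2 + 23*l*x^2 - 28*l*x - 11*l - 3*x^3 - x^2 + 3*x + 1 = 20*l^3 + 98*l^2 - 130*l - 3*x^3 + x^2*(23*l - 3) + x*(68*l^2 - 17*l + 12) + 12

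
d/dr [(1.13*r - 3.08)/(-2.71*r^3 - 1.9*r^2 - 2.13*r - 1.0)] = (6.1246*r^3 - 22.8934*r^2 - 11.704*r - 7.6904)/(7.3441*r^6 + 10.298*r^5 + 15.1546*r^4 + 13.514*r^3 + 8.3369*r^2 + 4.26*r + 1.0)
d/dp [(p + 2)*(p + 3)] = 2*p + 5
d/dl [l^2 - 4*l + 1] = 2*l - 4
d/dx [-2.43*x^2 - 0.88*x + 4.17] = -4.86*x - 0.88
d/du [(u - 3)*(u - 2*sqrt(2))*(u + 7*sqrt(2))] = 3*u^2 - 6*u + 10*sqrt(2)*u - 28 - 15*sqrt(2)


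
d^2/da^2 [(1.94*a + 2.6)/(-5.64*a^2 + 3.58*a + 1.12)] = ((1.94*a + 2.6)*(11.28*a - 3.58)*(22.56*a - 7.16) + (65.6496*a + 15.4376)*(-5.64*a^2 + 3.58*a + 1.12))/(-5.64*a^2 + 3.58*a + 1.12)^3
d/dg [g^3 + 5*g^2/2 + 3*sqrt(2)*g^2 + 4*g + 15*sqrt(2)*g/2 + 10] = 3*g^2 + 5*g + 6*sqrt(2)*g + 4 + 15*sqrt(2)/2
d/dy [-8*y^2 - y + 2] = -16*y - 1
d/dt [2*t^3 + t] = 6*t^2 + 1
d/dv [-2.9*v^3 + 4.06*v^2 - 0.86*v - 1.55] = -8.7*v^2 + 8.12*v - 0.86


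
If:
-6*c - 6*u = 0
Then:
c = -u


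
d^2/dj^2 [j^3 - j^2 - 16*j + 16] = 6*j - 2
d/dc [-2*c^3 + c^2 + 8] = 2*c*(1 - 3*c)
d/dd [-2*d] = -2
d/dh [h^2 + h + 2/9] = 2*h + 1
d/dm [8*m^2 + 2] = 16*m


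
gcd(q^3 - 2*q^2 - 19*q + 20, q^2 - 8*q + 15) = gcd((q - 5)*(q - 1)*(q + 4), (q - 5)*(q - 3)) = q - 5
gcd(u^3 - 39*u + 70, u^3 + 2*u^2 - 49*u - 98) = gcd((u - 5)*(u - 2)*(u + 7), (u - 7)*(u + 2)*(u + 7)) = u + 7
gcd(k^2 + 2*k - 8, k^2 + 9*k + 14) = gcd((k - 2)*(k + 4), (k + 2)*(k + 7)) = 1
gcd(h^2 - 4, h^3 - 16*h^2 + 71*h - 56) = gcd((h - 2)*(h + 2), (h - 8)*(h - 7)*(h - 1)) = 1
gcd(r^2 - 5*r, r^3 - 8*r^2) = r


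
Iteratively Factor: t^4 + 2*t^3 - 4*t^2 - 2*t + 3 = (t - 1)*(t^3 + 3*t^2 - t - 3) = (t - 1)*(t + 1)*(t^2 + 2*t - 3) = (t - 1)*(t + 1)*(t + 3)*(t - 1)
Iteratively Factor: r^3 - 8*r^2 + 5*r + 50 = (r - 5)*(r^2 - 3*r - 10) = (r - 5)^2*(r + 2)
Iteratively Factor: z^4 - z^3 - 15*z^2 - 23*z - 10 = (z + 2)*(z^3 - 3*z^2 - 9*z - 5) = (z + 1)*(z + 2)*(z^2 - 4*z - 5) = (z + 1)^2*(z + 2)*(z - 5)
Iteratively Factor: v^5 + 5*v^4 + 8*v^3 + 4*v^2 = (v + 2)*(v^4 + 3*v^3 + 2*v^2) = v*(v + 2)*(v^3 + 3*v^2 + 2*v) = v^2*(v + 2)*(v^2 + 3*v + 2) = v^2*(v + 1)*(v + 2)*(v + 2)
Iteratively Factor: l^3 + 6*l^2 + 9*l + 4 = (l + 1)*(l^2 + 5*l + 4) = (l + 1)*(l + 4)*(l + 1)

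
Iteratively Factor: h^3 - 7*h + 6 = (h - 1)*(h^2 + h - 6) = (h - 1)*(h + 3)*(h - 2)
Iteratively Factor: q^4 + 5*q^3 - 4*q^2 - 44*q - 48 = (q + 2)*(q^3 + 3*q^2 - 10*q - 24) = (q - 3)*(q + 2)*(q^2 + 6*q + 8) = (q - 3)*(q + 2)^2*(q + 4)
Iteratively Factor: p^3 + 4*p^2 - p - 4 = (p + 4)*(p^2 - 1) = (p + 1)*(p + 4)*(p - 1)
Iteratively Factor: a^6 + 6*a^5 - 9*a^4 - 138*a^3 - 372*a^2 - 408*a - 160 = (a + 4)*(a^5 + 2*a^4 - 17*a^3 - 70*a^2 - 92*a - 40) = (a + 1)*(a + 4)*(a^4 + a^3 - 18*a^2 - 52*a - 40) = (a + 1)*(a + 2)*(a + 4)*(a^3 - a^2 - 16*a - 20) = (a + 1)*(a + 2)^2*(a + 4)*(a^2 - 3*a - 10) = (a + 1)*(a + 2)^3*(a + 4)*(a - 5)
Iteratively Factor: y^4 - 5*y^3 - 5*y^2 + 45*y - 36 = (y + 3)*(y^3 - 8*y^2 + 19*y - 12) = (y - 1)*(y + 3)*(y^2 - 7*y + 12) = (y - 4)*(y - 1)*(y + 3)*(y - 3)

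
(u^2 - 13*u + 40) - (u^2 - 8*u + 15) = 25 - 5*u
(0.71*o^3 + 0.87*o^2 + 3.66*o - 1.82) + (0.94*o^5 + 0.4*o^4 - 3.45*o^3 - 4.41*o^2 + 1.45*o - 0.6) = 0.94*o^5 + 0.4*o^4 - 2.74*o^3 - 3.54*o^2 + 5.11*o - 2.42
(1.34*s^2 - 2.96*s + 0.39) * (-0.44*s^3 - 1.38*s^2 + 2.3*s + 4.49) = -0.5896*s^5 - 0.5468*s^4 + 6.9952*s^3 - 1.3296*s^2 - 12.3934*s + 1.7511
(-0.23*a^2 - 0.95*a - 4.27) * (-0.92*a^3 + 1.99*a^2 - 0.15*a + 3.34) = 0.2116*a^5 + 0.4163*a^4 + 2.0724*a^3 - 9.123*a^2 - 2.5325*a - 14.2618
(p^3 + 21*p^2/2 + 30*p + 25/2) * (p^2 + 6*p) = p^5 + 33*p^4/2 + 93*p^3 + 385*p^2/2 + 75*p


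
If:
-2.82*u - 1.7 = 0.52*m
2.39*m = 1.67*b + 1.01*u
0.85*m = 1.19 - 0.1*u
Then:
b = 2.68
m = 1.50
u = -0.88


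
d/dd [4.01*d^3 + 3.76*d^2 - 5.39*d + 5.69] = 12.03*d^2 + 7.52*d - 5.39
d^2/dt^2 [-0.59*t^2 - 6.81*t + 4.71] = -1.18000000000000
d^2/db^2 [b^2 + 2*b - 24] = 2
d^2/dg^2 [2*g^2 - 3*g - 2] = 4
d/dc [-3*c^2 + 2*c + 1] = 2 - 6*c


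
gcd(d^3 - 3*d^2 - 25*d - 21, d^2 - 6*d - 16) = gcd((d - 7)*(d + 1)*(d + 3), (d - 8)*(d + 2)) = 1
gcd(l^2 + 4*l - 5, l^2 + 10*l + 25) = l + 5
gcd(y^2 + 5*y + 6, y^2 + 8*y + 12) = y + 2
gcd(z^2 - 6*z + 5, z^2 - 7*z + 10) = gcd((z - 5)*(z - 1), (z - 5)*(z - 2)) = z - 5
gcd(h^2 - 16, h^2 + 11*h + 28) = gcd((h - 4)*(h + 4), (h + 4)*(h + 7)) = h + 4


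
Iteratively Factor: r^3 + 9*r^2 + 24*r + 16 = (r + 4)*(r^2 + 5*r + 4) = (r + 1)*(r + 4)*(r + 4)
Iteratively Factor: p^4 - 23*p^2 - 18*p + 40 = (p + 4)*(p^3 - 4*p^2 - 7*p + 10) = (p - 1)*(p + 4)*(p^2 - 3*p - 10) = (p - 1)*(p + 2)*(p + 4)*(p - 5)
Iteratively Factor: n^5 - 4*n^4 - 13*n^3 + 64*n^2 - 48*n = (n - 1)*(n^4 - 3*n^3 - 16*n^2 + 48*n) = (n - 1)*(n + 4)*(n^3 - 7*n^2 + 12*n) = (n - 4)*(n - 1)*(n + 4)*(n^2 - 3*n) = (n - 4)*(n - 3)*(n - 1)*(n + 4)*(n)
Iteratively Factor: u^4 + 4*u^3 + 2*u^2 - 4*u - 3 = (u + 1)*(u^3 + 3*u^2 - u - 3) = (u - 1)*(u + 1)*(u^2 + 4*u + 3) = (u - 1)*(u + 1)^2*(u + 3)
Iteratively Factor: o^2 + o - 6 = (o + 3)*(o - 2)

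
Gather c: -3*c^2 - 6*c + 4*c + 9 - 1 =-3*c^2 - 2*c + 8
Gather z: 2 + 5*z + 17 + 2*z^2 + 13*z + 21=2*z^2 + 18*z + 40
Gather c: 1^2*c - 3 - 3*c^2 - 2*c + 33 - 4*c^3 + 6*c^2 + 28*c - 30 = -4*c^3 + 3*c^2 + 27*c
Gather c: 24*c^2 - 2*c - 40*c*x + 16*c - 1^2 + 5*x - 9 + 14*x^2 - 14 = 24*c^2 + c*(14 - 40*x) + 14*x^2 + 5*x - 24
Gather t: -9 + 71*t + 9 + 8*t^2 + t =8*t^2 + 72*t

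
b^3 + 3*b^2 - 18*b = b*(b - 3)*(b + 6)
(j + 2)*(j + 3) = j^2 + 5*j + 6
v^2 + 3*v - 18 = (v - 3)*(v + 6)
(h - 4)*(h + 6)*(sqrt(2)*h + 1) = sqrt(2)*h^3 + h^2 + 2*sqrt(2)*h^2 - 24*sqrt(2)*h + 2*h - 24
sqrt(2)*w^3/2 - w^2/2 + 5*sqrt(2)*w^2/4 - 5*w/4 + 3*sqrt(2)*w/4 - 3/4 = (w + 3/2)*(w - sqrt(2)/2)*(sqrt(2)*w/2 + sqrt(2)/2)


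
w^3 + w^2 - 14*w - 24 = (w - 4)*(w + 2)*(w + 3)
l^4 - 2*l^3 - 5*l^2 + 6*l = l*(l - 3)*(l - 1)*(l + 2)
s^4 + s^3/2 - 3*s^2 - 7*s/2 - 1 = (s - 2)*(s + 1/2)*(s + 1)^2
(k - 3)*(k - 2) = k^2 - 5*k + 6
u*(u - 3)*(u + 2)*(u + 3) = u^4 + 2*u^3 - 9*u^2 - 18*u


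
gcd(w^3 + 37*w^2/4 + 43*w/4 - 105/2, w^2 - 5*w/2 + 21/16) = w - 7/4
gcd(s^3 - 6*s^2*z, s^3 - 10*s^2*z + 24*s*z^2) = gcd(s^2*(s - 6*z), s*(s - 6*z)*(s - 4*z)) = -s^2 + 6*s*z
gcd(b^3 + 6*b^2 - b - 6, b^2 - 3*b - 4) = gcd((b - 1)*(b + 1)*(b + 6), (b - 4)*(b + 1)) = b + 1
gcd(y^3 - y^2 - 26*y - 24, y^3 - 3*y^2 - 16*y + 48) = y + 4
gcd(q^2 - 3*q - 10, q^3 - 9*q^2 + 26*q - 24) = 1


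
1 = 1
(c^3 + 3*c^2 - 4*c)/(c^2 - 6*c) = (c^2 + 3*c - 4)/(c - 6)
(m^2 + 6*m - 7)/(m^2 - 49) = (m - 1)/(m - 7)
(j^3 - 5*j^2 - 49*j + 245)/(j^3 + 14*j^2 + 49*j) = (j^2 - 12*j + 35)/(j*(j + 7))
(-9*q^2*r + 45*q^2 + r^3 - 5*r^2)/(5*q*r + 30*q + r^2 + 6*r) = (-9*q^2*r + 45*q^2 + r^3 - 5*r^2)/(5*q*r + 30*q + r^2 + 6*r)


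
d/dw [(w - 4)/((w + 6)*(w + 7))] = (-w^2 + 8*w + 94)/(w^4 + 26*w^3 + 253*w^2 + 1092*w + 1764)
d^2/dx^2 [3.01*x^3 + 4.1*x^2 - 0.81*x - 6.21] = 18.06*x + 8.2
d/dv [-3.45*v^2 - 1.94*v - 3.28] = -6.9*v - 1.94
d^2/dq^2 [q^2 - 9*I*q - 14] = 2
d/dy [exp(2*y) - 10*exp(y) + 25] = 2*(exp(y) - 5)*exp(y)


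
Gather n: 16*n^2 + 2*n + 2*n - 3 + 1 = 16*n^2 + 4*n - 2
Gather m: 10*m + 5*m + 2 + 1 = 15*m + 3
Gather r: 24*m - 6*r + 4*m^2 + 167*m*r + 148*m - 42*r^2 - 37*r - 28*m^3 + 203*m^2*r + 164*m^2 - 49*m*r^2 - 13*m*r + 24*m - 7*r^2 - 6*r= -28*m^3 + 168*m^2 + 196*m + r^2*(-49*m - 49) + r*(203*m^2 + 154*m - 49)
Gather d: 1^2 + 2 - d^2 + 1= 4 - d^2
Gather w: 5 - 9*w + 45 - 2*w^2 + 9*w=50 - 2*w^2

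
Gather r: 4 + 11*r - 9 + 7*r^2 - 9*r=7*r^2 + 2*r - 5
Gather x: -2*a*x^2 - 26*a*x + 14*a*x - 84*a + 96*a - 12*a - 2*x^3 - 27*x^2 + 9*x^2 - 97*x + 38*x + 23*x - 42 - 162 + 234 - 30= -2*x^3 + x^2*(-2*a - 18) + x*(-12*a - 36)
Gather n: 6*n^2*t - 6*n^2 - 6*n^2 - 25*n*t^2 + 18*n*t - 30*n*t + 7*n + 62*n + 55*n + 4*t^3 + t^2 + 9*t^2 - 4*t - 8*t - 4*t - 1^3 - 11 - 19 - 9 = n^2*(6*t - 12) + n*(-25*t^2 - 12*t + 124) + 4*t^3 + 10*t^2 - 16*t - 40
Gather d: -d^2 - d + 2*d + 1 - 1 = -d^2 + d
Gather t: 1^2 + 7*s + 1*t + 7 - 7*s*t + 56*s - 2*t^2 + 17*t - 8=63*s - 2*t^2 + t*(18 - 7*s)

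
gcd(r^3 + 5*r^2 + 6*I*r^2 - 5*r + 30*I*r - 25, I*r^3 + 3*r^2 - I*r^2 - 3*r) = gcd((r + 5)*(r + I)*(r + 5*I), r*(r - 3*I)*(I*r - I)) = 1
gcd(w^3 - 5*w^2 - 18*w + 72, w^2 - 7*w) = 1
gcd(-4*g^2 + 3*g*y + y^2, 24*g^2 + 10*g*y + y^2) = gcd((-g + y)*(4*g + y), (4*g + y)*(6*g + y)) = 4*g + y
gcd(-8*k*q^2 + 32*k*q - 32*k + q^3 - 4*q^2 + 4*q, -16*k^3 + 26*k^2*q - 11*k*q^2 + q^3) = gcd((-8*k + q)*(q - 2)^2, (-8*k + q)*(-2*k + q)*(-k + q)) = -8*k + q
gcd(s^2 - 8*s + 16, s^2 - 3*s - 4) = s - 4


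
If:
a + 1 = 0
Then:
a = -1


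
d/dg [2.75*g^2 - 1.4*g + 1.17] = 5.5*g - 1.4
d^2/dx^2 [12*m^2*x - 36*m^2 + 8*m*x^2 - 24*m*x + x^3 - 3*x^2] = 16*m + 6*x - 6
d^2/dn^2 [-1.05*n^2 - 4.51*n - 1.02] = -2.10000000000000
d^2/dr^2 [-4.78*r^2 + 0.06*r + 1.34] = -9.56000000000000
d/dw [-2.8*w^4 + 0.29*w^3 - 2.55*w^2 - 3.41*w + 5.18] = -11.2*w^3 + 0.87*w^2 - 5.1*w - 3.41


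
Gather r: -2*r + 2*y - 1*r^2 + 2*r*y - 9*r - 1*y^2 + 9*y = -r^2 + r*(2*y - 11) - y^2 + 11*y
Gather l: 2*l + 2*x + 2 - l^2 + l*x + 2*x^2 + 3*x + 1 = -l^2 + l*(x + 2) + 2*x^2 + 5*x + 3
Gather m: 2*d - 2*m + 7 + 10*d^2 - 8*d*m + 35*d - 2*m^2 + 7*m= 10*d^2 + 37*d - 2*m^2 + m*(5 - 8*d) + 7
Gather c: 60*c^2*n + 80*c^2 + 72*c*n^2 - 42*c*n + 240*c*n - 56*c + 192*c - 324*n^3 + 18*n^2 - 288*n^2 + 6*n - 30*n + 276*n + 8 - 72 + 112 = c^2*(60*n + 80) + c*(72*n^2 + 198*n + 136) - 324*n^3 - 270*n^2 + 252*n + 48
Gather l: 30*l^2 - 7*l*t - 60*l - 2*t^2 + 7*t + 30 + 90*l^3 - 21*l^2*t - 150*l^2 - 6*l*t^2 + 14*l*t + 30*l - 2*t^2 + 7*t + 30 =90*l^3 + l^2*(-21*t - 120) + l*(-6*t^2 + 7*t - 30) - 4*t^2 + 14*t + 60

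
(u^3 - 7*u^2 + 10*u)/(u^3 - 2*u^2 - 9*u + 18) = u*(u - 5)/(u^2 - 9)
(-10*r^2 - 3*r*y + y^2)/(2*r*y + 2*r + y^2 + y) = (-5*r + y)/(y + 1)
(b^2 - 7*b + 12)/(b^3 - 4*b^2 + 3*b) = (b - 4)/(b*(b - 1))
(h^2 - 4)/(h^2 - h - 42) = (4 - h^2)/(-h^2 + h + 42)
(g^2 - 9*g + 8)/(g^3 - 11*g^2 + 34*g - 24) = (g - 8)/(g^2 - 10*g + 24)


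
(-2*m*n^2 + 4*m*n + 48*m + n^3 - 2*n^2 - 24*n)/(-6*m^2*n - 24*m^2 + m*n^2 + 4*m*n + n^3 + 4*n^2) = (n - 6)/(3*m + n)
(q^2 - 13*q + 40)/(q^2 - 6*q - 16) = (q - 5)/(q + 2)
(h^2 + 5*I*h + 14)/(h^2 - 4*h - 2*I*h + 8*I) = (h + 7*I)/(h - 4)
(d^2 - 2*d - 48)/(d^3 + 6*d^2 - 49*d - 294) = (d - 8)/(d^2 - 49)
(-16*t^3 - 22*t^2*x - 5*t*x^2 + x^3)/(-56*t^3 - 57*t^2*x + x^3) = (2*t + x)/(7*t + x)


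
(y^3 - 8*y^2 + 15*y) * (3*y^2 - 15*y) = 3*y^5 - 39*y^4 + 165*y^3 - 225*y^2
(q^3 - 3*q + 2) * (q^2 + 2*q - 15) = q^5 + 2*q^4 - 18*q^3 - 4*q^2 + 49*q - 30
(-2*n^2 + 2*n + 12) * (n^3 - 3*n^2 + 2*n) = -2*n^5 + 8*n^4 + 2*n^3 - 32*n^2 + 24*n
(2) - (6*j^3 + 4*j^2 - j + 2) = -6*j^3 - 4*j^2 + j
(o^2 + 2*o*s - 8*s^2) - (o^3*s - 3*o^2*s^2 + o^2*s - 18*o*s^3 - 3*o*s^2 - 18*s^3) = -o^3*s + 3*o^2*s^2 - o^2*s + o^2 + 18*o*s^3 + 3*o*s^2 + 2*o*s + 18*s^3 - 8*s^2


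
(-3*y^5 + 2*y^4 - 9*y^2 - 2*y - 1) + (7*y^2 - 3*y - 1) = -3*y^5 + 2*y^4 - 2*y^2 - 5*y - 2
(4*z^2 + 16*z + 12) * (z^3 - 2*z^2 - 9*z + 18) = 4*z^5 + 8*z^4 - 56*z^3 - 96*z^2 + 180*z + 216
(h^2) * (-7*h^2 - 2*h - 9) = -7*h^4 - 2*h^3 - 9*h^2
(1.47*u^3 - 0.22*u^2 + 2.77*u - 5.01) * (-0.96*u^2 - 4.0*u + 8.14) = -1.4112*u^5 - 5.6688*u^4 + 10.1866*u^3 - 8.0612*u^2 + 42.5878*u - 40.7814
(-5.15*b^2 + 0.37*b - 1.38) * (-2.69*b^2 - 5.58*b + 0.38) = 13.8535*b^4 + 27.7417*b^3 - 0.309400000000001*b^2 + 7.841*b - 0.5244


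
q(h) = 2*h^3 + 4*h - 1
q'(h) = 6*h^2 + 4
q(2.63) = 45.90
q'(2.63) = 45.50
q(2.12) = 26.54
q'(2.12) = 30.97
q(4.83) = 243.68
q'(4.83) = 143.97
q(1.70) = 15.63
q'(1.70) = 21.34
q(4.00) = 143.00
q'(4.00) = 100.00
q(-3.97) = -142.02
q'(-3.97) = 98.57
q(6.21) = 502.81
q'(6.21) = 235.38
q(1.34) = 9.17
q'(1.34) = 14.77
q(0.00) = -1.00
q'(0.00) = 4.00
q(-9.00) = -1495.00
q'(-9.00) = 490.00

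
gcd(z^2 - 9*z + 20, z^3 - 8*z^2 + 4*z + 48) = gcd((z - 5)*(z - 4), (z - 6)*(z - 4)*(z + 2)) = z - 4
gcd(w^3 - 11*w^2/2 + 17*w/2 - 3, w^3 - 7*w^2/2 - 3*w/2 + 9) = w^2 - 5*w + 6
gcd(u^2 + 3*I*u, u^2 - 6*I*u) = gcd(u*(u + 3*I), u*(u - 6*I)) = u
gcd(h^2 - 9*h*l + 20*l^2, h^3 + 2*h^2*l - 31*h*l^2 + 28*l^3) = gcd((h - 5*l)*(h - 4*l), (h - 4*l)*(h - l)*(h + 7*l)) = h - 4*l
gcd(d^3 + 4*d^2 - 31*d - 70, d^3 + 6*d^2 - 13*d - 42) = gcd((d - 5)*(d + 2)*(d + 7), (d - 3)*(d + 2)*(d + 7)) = d^2 + 9*d + 14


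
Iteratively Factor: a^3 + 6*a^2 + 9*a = (a + 3)*(a^2 + 3*a) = a*(a + 3)*(a + 3)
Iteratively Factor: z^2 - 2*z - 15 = (z - 5)*(z + 3)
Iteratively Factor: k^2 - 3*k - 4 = (k + 1)*(k - 4)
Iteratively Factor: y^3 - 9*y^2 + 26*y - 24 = (y - 4)*(y^2 - 5*y + 6) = (y - 4)*(y - 2)*(y - 3)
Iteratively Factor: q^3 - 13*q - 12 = (q + 3)*(q^2 - 3*q - 4) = (q + 1)*(q + 3)*(q - 4)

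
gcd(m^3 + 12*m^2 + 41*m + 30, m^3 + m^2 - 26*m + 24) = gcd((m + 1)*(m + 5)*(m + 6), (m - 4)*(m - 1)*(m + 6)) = m + 6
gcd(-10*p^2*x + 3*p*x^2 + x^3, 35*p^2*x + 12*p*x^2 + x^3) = 5*p*x + x^2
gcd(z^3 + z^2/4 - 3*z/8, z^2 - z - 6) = 1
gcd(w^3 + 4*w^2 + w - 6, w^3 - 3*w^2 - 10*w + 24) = w + 3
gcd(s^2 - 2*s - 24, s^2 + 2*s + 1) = 1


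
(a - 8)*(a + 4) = a^2 - 4*a - 32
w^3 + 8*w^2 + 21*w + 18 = (w + 2)*(w + 3)^2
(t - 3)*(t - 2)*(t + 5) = t^3 - 19*t + 30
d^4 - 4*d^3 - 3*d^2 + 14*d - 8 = (d - 4)*(d - 1)^2*(d + 2)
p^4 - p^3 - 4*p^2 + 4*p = p*(p - 2)*(p - 1)*(p + 2)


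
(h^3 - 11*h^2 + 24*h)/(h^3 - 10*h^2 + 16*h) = (h - 3)/(h - 2)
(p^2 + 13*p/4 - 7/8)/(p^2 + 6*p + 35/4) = (4*p - 1)/(2*(2*p + 5))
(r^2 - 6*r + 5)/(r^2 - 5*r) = (r - 1)/r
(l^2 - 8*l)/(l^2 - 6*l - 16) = l/(l + 2)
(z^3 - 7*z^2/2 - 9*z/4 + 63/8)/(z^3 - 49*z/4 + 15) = (4*z^2 - 8*z - 21)/(2*(2*z^2 + 3*z - 20))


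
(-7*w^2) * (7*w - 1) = -49*w^3 + 7*w^2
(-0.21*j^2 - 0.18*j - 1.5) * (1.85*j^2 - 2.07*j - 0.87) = -0.3885*j^4 + 0.1017*j^3 - 2.2197*j^2 + 3.2616*j + 1.305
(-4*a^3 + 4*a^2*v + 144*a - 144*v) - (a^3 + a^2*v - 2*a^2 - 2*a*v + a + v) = -5*a^3 + 3*a^2*v + 2*a^2 + 2*a*v + 143*a - 145*v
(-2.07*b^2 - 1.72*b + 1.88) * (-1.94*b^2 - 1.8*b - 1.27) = 4.0158*b^4 + 7.0628*b^3 + 2.0777*b^2 - 1.1996*b - 2.3876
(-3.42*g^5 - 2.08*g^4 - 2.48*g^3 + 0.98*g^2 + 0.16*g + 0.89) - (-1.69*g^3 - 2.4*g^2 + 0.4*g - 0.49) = -3.42*g^5 - 2.08*g^4 - 0.79*g^3 + 3.38*g^2 - 0.24*g + 1.38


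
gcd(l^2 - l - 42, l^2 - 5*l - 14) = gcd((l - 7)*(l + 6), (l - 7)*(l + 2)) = l - 7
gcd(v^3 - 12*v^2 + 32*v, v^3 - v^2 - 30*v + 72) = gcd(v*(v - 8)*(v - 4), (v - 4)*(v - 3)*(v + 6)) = v - 4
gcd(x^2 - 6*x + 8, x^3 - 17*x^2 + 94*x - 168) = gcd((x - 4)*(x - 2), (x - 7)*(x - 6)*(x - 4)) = x - 4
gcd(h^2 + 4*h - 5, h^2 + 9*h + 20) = h + 5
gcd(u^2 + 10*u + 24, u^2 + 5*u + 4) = u + 4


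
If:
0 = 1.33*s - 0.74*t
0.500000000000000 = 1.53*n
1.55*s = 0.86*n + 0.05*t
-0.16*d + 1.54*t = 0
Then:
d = 3.33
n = 0.33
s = 0.19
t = 0.35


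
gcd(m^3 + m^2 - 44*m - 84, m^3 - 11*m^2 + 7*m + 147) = m - 7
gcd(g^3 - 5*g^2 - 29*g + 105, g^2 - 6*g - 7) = g - 7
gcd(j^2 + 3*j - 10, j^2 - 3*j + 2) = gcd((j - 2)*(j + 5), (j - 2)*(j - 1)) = j - 2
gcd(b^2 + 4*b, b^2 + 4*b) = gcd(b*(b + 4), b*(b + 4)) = b^2 + 4*b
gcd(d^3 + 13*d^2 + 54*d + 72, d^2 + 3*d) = d + 3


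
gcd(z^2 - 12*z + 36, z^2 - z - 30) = z - 6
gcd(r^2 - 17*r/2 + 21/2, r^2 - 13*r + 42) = r - 7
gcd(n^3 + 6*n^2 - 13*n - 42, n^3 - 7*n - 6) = n^2 - n - 6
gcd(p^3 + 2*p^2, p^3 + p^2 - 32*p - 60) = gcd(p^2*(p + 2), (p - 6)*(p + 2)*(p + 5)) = p + 2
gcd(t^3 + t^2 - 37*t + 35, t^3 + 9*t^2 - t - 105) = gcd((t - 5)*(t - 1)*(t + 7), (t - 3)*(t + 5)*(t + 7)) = t + 7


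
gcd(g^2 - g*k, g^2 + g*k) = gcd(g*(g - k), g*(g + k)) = g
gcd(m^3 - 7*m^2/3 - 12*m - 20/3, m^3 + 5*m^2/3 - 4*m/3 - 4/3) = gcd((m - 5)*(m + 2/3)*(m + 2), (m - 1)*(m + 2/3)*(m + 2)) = m^2 + 8*m/3 + 4/3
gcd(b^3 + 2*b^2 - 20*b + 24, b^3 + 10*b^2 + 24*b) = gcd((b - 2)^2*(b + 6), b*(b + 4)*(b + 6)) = b + 6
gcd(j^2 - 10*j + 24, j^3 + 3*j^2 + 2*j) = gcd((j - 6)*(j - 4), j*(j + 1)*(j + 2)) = 1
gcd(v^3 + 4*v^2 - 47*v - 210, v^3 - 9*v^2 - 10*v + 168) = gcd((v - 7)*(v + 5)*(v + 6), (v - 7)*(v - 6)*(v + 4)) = v - 7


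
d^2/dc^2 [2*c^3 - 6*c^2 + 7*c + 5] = 12*c - 12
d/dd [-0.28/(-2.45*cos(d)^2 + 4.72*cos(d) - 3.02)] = (1.372*cos(d) - 1.3216)*sin(d)/(2.45*cos(d)^2 - 4.72*cos(d) + 3.02)^2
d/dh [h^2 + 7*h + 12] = 2*h + 7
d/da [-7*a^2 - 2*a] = -14*a - 2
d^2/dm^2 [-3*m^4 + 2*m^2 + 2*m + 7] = 4 - 36*m^2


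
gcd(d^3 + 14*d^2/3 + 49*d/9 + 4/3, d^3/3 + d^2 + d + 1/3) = 1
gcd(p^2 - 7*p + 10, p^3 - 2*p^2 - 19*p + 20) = p - 5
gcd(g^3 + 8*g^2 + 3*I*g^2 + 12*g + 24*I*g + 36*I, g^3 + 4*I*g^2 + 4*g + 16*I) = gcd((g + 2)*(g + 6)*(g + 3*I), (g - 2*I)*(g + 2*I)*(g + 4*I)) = 1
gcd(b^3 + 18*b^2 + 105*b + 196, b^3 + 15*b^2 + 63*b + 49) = b^2 + 14*b + 49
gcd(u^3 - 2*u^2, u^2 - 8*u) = u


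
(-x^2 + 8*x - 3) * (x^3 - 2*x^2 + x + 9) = -x^5 + 10*x^4 - 20*x^3 + 5*x^2 + 69*x - 27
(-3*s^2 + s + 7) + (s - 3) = -3*s^2 + 2*s + 4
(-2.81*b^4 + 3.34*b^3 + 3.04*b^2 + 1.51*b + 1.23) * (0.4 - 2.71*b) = 7.6151*b^5 - 10.1754*b^4 - 6.9024*b^3 - 2.8761*b^2 - 2.7293*b + 0.492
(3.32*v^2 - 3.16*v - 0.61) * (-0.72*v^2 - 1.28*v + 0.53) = -2.3904*v^4 - 1.9744*v^3 + 6.2436*v^2 - 0.894*v - 0.3233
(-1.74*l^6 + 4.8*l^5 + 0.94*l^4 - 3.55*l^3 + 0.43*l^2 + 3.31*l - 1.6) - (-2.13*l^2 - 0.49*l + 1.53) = -1.74*l^6 + 4.8*l^5 + 0.94*l^4 - 3.55*l^3 + 2.56*l^2 + 3.8*l - 3.13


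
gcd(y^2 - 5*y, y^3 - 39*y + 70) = y - 5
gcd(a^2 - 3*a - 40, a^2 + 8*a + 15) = a + 5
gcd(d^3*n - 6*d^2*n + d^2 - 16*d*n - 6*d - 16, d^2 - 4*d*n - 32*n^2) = 1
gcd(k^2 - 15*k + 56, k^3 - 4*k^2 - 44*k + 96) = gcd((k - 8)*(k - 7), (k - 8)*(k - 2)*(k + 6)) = k - 8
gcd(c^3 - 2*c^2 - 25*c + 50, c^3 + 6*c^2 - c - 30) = c^2 + 3*c - 10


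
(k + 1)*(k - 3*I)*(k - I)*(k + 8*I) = k^4 + k^3 + 4*I*k^3 + 29*k^2 + 4*I*k^2 + 29*k - 24*I*k - 24*I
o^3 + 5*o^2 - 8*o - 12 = (o - 2)*(o + 1)*(o + 6)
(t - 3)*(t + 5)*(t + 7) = t^3 + 9*t^2 - t - 105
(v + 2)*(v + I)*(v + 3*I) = v^3 + 2*v^2 + 4*I*v^2 - 3*v + 8*I*v - 6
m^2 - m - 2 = (m - 2)*(m + 1)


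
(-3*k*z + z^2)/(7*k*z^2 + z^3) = (-3*k + z)/(z*(7*k + z))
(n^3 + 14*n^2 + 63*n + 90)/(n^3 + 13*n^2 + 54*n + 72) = (n + 5)/(n + 4)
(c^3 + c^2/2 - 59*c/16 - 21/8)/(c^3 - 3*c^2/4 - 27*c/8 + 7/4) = (4*c + 3)/(2*(2*c - 1))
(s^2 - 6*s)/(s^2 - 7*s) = (s - 6)/(s - 7)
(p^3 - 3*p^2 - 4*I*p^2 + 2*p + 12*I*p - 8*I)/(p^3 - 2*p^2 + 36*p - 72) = (p^2 - p*(1 + 4*I) + 4*I)/(p^2 + 36)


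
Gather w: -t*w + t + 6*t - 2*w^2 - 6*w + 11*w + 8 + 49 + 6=7*t - 2*w^2 + w*(5 - t) + 63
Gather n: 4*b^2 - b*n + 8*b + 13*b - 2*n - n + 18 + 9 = 4*b^2 + 21*b + n*(-b - 3) + 27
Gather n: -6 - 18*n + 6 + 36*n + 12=18*n + 12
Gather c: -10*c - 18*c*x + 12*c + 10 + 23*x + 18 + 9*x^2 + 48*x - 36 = c*(2 - 18*x) + 9*x^2 + 71*x - 8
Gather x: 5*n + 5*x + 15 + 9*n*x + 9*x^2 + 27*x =5*n + 9*x^2 + x*(9*n + 32) + 15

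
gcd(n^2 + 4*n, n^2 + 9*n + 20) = n + 4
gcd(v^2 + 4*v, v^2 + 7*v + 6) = 1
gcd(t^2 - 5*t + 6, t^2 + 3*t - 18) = t - 3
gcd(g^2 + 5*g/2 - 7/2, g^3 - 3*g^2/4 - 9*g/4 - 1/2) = 1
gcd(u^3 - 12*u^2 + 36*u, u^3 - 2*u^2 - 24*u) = u^2 - 6*u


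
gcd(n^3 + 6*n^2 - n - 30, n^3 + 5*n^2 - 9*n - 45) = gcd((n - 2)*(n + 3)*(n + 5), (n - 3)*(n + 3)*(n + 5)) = n^2 + 8*n + 15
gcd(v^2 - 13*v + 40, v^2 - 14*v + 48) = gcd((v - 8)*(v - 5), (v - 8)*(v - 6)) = v - 8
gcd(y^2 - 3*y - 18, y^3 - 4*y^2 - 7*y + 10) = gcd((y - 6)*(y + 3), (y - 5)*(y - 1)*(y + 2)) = 1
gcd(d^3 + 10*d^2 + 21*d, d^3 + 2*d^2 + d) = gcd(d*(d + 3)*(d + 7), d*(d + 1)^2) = d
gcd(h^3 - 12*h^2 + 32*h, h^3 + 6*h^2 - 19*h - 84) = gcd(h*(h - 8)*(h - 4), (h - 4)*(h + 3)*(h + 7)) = h - 4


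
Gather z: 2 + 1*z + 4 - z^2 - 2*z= -z^2 - z + 6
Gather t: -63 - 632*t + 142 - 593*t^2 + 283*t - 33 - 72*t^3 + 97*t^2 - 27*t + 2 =-72*t^3 - 496*t^2 - 376*t + 48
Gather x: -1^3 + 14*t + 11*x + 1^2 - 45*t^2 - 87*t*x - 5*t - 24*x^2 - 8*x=-45*t^2 + 9*t - 24*x^2 + x*(3 - 87*t)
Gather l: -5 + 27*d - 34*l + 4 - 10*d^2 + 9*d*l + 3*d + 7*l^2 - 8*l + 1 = -10*d^2 + 30*d + 7*l^2 + l*(9*d - 42)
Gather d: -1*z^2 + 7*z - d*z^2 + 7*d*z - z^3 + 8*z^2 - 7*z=d*(-z^2 + 7*z) - z^3 + 7*z^2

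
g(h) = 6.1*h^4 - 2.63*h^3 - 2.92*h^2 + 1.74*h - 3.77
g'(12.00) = 40958.70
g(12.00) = 121541.59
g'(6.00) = 4953.06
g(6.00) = 7239.07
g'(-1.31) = -59.00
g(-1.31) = 12.82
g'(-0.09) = 2.18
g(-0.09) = -3.95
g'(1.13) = 20.27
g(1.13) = 0.62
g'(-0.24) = 2.35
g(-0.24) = -4.30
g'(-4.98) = -3178.40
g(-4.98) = 3991.83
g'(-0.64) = -4.15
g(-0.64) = -4.37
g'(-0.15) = 2.36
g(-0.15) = -4.08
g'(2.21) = 213.67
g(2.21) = 102.94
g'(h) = 24.4*h^3 - 7.89*h^2 - 5.84*h + 1.74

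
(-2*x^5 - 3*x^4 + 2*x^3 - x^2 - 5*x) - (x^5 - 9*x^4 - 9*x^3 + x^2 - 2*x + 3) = -3*x^5 + 6*x^4 + 11*x^3 - 2*x^2 - 3*x - 3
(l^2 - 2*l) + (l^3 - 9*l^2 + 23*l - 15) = l^3 - 8*l^2 + 21*l - 15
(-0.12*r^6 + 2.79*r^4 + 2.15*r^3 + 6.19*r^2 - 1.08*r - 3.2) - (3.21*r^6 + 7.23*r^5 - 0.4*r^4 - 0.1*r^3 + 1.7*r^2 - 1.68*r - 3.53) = -3.33*r^6 - 7.23*r^5 + 3.19*r^4 + 2.25*r^3 + 4.49*r^2 + 0.6*r + 0.33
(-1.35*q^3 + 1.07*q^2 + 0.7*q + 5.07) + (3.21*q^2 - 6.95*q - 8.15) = -1.35*q^3 + 4.28*q^2 - 6.25*q - 3.08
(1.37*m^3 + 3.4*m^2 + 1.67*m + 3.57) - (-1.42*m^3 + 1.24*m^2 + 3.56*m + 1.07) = 2.79*m^3 + 2.16*m^2 - 1.89*m + 2.5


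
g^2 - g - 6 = (g - 3)*(g + 2)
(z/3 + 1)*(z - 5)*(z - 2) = z^3/3 - 4*z^2/3 - 11*z/3 + 10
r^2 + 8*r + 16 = (r + 4)^2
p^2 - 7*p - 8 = (p - 8)*(p + 1)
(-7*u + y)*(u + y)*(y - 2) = -7*u^2*y + 14*u^2 - 6*u*y^2 + 12*u*y + y^3 - 2*y^2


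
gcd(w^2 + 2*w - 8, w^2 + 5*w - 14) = w - 2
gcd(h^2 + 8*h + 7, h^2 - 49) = h + 7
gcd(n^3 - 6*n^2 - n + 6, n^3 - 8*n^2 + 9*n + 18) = n^2 - 5*n - 6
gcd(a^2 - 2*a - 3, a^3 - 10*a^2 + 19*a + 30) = a + 1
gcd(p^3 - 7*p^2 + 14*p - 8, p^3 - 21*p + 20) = p^2 - 5*p + 4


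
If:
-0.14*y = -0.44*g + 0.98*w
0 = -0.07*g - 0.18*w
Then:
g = 0.170500676589986*y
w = -0.0663058186738836*y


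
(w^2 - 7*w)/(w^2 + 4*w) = (w - 7)/(w + 4)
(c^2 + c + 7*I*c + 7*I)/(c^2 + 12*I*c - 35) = (c + 1)/(c + 5*I)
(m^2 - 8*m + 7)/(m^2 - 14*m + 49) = (m - 1)/(m - 7)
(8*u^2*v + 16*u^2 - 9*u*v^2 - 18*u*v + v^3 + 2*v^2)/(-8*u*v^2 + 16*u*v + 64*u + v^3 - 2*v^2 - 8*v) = (-u + v)/(v - 4)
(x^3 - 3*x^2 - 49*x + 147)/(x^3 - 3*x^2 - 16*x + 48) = (x^2 - 49)/(x^2 - 16)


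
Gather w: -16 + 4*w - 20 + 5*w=9*w - 36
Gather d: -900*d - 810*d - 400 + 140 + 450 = 190 - 1710*d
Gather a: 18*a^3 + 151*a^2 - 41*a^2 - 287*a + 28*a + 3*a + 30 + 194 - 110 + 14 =18*a^3 + 110*a^2 - 256*a + 128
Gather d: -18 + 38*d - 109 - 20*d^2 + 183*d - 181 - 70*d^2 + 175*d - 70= -90*d^2 + 396*d - 378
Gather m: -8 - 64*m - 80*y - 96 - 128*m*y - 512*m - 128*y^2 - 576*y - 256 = m*(-128*y - 576) - 128*y^2 - 656*y - 360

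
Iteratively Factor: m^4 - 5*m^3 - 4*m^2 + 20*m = (m - 2)*(m^3 - 3*m^2 - 10*m) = m*(m - 2)*(m^2 - 3*m - 10) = m*(m - 5)*(m - 2)*(m + 2)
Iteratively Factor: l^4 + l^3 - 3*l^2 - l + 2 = (l - 1)*(l^3 + 2*l^2 - l - 2) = (l - 1)*(l + 1)*(l^2 + l - 2) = (l - 1)*(l + 1)*(l + 2)*(l - 1)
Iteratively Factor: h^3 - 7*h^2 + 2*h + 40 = (h - 4)*(h^2 - 3*h - 10) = (h - 5)*(h - 4)*(h + 2)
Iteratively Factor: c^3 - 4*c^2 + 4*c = (c)*(c^2 - 4*c + 4) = c*(c - 2)*(c - 2)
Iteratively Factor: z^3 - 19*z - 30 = (z - 5)*(z^2 + 5*z + 6) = (z - 5)*(z + 3)*(z + 2)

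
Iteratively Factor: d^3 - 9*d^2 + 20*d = (d - 4)*(d^2 - 5*d) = (d - 5)*(d - 4)*(d)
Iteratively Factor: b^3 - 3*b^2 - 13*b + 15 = (b - 5)*(b^2 + 2*b - 3) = (b - 5)*(b + 3)*(b - 1)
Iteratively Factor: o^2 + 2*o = (o)*(o + 2)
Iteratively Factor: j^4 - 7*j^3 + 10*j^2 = (j - 2)*(j^3 - 5*j^2) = j*(j - 2)*(j^2 - 5*j) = j*(j - 5)*(j - 2)*(j)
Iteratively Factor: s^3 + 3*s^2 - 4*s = (s + 4)*(s^2 - s) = s*(s + 4)*(s - 1)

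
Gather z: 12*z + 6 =12*z + 6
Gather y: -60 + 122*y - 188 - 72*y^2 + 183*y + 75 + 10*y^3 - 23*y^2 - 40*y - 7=10*y^3 - 95*y^2 + 265*y - 180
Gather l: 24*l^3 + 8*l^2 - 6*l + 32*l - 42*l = 24*l^3 + 8*l^2 - 16*l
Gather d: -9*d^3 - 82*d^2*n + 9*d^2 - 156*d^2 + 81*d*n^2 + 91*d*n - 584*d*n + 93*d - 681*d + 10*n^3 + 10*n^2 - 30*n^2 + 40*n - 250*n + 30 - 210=-9*d^3 + d^2*(-82*n - 147) + d*(81*n^2 - 493*n - 588) + 10*n^3 - 20*n^2 - 210*n - 180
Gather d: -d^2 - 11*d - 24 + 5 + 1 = -d^2 - 11*d - 18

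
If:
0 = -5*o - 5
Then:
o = -1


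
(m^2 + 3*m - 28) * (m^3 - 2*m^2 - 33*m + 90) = m^5 + m^4 - 67*m^3 + 47*m^2 + 1194*m - 2520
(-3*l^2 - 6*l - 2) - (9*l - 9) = -3*l^2 - 15*l + 7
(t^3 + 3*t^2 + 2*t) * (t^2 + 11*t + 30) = t^5 + 14*t^4 + 65*t^3 + 112*t^2 + 60*t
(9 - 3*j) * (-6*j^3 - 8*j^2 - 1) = 18*j^4 - 30*j^3 - 72*j^2 + 3*j - 9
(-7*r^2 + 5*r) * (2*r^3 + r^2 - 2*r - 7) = -14*r^5 + 3*r^4 + 19*r^3 + 39*r^2 - 35*r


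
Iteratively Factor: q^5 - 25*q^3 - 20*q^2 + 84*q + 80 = (q + 4)*(q^4 - 4*q^3 - 9*q^2 + 16*q + 20) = (q + 2)*(q + 4)*(q^3 - 6*q^2 + 3*q + 10) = (q - 5)*(q + 2)*(q + 4)*(q^2 - q - 2) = (q - 5)*(q - 2)*(q + 2)*(q + 4)*(q + 1)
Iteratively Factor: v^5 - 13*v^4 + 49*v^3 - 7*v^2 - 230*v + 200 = (v - 5)*(v^4 - 8*v^3 + 9*v^2 + 38*v - 40) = (v - 5)*(v - 4)*(v^3 - 4*v^2 - 7*v + 10) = (v - 5)^2*(v - 4)*(v^2 + v - 2) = (v - 5)^2*(v - 4)*(v - 1)*(v + 2)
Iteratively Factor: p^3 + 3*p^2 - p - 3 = (p - 1)*(p^2 + 4*p + 3) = (p - 1)*(p + 1)*(p + 3)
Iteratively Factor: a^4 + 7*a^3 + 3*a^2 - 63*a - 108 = (a + 3)*(a^3 + 4*a^2 - 9*a - 36) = (a - 3)*(a + 3)*(a^2 + 7*a + 12) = (a - 3)*(a + 3)*(a + 4)*(a + 3)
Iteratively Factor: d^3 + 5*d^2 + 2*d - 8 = (d + 2)*(d^2 + 3*d - 4) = (d - 1)*(d + 2)*(d + 4)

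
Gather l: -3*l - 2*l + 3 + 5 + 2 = 10 - 5*l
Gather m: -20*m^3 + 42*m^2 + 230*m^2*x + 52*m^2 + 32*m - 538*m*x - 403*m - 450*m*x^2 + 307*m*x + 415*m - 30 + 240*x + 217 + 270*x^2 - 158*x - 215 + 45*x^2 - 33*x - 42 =-20*m^3 + m^2*(230*x + 94) + m*(-450*x^2 - 231*x + 44) + 315*x^2 + 49*x - 70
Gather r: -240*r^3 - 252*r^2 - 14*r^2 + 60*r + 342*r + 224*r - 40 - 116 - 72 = -240*r^3 - 266*r^2 + 626*r - 228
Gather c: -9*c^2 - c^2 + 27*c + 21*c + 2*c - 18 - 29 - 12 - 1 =-10*c^2 + 50*c - 60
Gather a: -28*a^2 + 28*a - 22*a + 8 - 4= -28*a^2 + 6*a + 4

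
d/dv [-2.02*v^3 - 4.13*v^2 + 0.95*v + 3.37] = -6.06*v^2 - 8.26*v + 0.95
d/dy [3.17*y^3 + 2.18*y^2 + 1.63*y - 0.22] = 9.51*y^2 + 4.36*y + 1.63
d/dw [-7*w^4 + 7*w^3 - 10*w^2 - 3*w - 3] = -28*w^3 + 21*w^2 - 20*w - 3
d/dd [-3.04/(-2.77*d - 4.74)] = -8.4208/(2.77*d + 4.74)^2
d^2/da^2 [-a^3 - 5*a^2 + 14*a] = -6*a - 10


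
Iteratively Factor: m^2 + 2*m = (m + 2)*(m)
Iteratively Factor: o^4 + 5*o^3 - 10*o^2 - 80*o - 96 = (o - 4)*(o^3 + 9*o^2 + 26*o + 24) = (o - 4)*(o + 2)*(o^2 + 7*o + 12) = (o - 4)*(o + 2)*(o + 4)*(o + 3)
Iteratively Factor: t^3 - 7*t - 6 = (t - 3)*(t^2 + 3*t + 2) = (t - 3)*(t + 1)*(t + 2)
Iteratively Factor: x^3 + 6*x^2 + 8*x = (x)*(x^2 + 6*x + 8) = x*(x + 4)*(x + 2)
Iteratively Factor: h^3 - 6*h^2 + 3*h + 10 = (h - 5)*(h^2 - h - 2) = (h - 5)*(h + 1)*(h - 2)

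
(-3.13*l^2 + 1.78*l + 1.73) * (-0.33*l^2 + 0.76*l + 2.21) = 1.0329*l^4 - 2.9662*l^3 - 6.1354*l^2 + 5.2486*l + 3.8233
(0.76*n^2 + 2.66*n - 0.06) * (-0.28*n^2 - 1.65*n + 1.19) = -0.2128*n^4 - 1.9988*n^3 - 3.4678*n^2 + 3.2644*n - 0.0714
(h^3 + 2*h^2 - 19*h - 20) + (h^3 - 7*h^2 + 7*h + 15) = 2*h^3 - 5*h^2 - 12*h - 5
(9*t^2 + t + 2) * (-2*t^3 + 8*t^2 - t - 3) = -18*t^5 + 70*t^4 - 5*t^3 - 12*t^2 - 5*t - 6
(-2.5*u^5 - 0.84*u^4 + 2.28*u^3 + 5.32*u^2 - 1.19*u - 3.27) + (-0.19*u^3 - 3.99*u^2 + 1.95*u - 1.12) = -2.5*u^5 - 0.84*u^4 + 2.09*u^3 + 1.33*u^2 + 0.76*u - 4.39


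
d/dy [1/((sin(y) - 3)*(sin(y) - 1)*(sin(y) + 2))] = (-3*sin(y)^2 + 4*sin(y) + 5)*cos(y)/((sin(y) - 3)^2*(sin(y) - 1)^2*(sin(y) + 2)^2)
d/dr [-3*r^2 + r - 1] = 1 - 6*r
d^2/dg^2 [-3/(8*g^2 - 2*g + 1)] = 24*(16*g^2 - 4*g - (8*g - 1)^2 + 2)/(8*g^2 - 2*g + 1)^3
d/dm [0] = 0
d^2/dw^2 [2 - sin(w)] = sin(w)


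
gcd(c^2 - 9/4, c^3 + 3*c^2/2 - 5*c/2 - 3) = c - 3/2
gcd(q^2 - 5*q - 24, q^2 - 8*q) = q - 8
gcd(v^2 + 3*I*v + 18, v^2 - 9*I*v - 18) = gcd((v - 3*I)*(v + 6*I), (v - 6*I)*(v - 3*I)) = v - 3*I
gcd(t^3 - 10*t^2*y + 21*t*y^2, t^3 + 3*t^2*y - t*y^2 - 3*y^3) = 1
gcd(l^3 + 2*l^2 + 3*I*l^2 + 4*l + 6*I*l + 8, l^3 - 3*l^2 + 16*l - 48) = l + 4*I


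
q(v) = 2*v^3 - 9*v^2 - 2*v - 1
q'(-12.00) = 1078.00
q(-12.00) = -4729.00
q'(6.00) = 106.00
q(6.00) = 95.00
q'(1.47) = -15.49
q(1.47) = -17.04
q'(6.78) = 151.77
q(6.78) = 195.06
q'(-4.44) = 196.20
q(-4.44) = -344.60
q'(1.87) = -14.68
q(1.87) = -23.13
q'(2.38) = -10.85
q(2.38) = -29.78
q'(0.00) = -2.00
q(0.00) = -1.00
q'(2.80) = -5.36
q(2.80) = -33.26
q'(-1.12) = 25.69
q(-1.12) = -12.86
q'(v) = 6*v^2 - 18*v - 2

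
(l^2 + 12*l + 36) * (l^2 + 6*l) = l^4 + 18*l^3 + 108*l^2 + 216*l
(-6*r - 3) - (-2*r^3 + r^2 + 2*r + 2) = 2*r^3 - r^2 - 8*r - 5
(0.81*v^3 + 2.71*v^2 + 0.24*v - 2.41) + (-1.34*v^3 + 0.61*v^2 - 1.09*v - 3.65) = -0.53*v^3 + 3.32*v^2 - 0.85*v - 6.06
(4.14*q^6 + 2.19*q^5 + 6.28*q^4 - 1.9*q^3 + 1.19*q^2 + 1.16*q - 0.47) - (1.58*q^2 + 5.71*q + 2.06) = 4.14*q^6 + 2.19*q^5 + 6.28*q^4 - 1.9*q^3 - 0.39*q^2 - 4.55*q - 2.53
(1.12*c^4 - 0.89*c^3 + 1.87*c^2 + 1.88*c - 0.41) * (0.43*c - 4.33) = 0.4816*c^5 - 5.2323*c^4 + 4.6578*c^3 - 7.2887*c^2 - 8.3167*c + 1.7753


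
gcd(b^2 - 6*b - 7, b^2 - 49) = b - 7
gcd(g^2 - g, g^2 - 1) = g - 1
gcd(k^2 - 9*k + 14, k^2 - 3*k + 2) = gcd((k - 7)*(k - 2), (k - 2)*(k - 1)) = k - 2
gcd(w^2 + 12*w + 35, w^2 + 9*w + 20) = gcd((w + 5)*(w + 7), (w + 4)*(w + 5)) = w + 5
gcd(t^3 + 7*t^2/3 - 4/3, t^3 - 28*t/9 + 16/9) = t^2 + 4*t/3 - 4/3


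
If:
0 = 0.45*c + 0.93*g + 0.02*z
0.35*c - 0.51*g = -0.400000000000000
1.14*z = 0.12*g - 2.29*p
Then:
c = -0.0183783783783784*z - 0.67027027027027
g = 0.324324324324324 - 0.0126126126126126*z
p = 0.0169951610999646 - 0.498477516818128*z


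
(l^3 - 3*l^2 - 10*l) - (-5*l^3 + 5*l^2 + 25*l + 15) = 6*l^3 - 8*l^2 - 35*l - 15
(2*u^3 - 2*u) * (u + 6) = 2*u^4 + 12*u^3 - 2*u^2 - 12*u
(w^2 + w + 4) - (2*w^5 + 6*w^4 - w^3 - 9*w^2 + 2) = -2*w^5 - 6*w^4 + w^3 + 10*w^2 + w + 2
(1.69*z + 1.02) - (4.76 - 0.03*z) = 1.72*z - 3.74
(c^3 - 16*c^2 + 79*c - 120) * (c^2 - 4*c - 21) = c^5 - 20*c^4 + 122*c^3 - 100*c^2 - 1179*c + 2520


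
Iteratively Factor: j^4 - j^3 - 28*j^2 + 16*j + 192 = (j + 4)*(j^3 - 5*j^2 - 8*j + 48) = (j - 4)*(j + 4)*(j^2 - j - 12) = (j - 4)*(j + 3)*(j + 4)*(j - 4)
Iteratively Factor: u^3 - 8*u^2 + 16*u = (u - 4)*(u^2 - 4*u) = u*(u - 4)*(u - 4)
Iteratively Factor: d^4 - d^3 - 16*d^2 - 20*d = (d)*(d^3 - d^2 - 16*d - 20) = d*(d + 2)*(d^2 - 3*d - 10) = d*(d + 2)^2*(d - 5)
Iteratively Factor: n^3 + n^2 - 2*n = (n)*(n^2 + n - 2) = n*(n + 2)*(n - 1)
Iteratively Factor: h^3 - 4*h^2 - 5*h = (h + 1)*(h^2 - 5*h) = (h - 5)*(h + 1)*(h)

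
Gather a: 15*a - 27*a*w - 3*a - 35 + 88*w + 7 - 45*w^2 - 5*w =a*(12 - 27*w) - 45*w^2 + 83*w - 28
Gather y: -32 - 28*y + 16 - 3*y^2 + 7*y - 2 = -3*y^2 - 21*y - 18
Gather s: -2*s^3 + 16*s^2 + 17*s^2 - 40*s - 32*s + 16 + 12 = -2*s^3 + 33*s^2 - 72*s + 28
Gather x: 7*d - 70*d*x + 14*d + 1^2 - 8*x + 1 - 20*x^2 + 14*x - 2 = 21*d - 20*x^2 + x*(6 - 70*d)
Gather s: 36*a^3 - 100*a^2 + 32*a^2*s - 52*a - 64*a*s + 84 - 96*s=36*a^3 - 100*a^2 - 52*a + s*(32*a^2 - 64*a - 96) + 84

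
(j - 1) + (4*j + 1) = 5*j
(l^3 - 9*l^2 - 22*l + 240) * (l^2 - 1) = l^5 - 9*l^4 - 23*l^3 + 249*l^2 + 22*l - 240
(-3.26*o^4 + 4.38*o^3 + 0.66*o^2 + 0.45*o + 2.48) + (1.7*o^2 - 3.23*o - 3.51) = -3.26*o^4 + 4.38*o^3 + 2.36*o^2 - 2.78*o - 1.03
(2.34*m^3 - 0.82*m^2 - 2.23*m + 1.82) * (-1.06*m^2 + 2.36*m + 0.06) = -2.4804*m^5 + 6.3916*m^4 + 0.569*m^3 - 7.2412*m^2 + 4.1614*m + 0.1092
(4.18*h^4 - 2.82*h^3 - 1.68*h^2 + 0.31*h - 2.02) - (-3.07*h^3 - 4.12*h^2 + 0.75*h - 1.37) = 4.18*h^4 + 0.25*h^3 + 2.44*h^2 - 0.44*h - 0.65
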